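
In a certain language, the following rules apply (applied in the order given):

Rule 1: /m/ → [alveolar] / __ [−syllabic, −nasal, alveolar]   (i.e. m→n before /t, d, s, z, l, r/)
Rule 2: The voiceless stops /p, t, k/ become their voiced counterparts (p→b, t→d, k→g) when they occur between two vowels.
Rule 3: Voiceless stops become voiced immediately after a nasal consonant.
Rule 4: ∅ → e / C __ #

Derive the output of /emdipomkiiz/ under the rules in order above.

Rule 1 (nasal place assimilation): /m/ precedes the alveolar consonant /d/, so it assimilates in place to [n]. /emdipomkiiz/ → endipomkiiz.
Rule 2 (intervocalic voicing): /p/ is a voiceless stop between vowels /i/ and /o/, so it voices to [b]. /endipomkiiz/ → endibomkiiz.
Rule 3 (post-nasal voicing): /k/ is a voiceless stop immediately after the nasal /m/, so it voices to [g]. /endibomkiiz/ → endibomgiiz.
Rule 4 (final e-epenthesis): the form ends in the consonant /z/, so [e] is inserted word-finally. /endibomgiiz/ → endibomgiize.

endibomgiize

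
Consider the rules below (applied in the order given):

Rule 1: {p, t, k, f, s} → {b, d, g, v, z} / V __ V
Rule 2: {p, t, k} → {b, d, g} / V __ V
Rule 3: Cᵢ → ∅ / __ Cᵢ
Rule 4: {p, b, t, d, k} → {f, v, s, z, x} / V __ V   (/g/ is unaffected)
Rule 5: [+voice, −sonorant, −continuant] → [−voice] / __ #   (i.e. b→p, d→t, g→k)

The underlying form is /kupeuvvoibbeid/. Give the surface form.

kuveuvoiveit

Rule 1 (intervocalic voicing): /p/ is a voiceless obstruent between vowels /u/ and /e/, so it voices to [b]. /kupeuvvoibbeid/ → kubeuvvoibbeid.
Rule 2 (intervocalic voicing): no segment meets the environment; /kubeuvvoibbeid/ is unchanged.
Rule 3 (degemination): /vv/ is a geminate; the first /v/ deletes. /bb/ is a geminate; the first /b/ deletes. /kubeuvvoibbeid/ → kubeuvoibeid.
Rule 4 (intervocalic spirantization): /b/ is a stop between vowels /u/ and /e/, so it spirantizes to the fricative [v]. /b/ is a stop between vowels /i/ and /e/, so it spirantizes to the fricative [v]. /kubeuvoibeid/ → kuveuvoiveid.
Rule 5 (final devoicing): /d/ is a voiced stop in word-final position, so it devoices to [t]. /kuveuvoiveid/ → kuveuvoiveit.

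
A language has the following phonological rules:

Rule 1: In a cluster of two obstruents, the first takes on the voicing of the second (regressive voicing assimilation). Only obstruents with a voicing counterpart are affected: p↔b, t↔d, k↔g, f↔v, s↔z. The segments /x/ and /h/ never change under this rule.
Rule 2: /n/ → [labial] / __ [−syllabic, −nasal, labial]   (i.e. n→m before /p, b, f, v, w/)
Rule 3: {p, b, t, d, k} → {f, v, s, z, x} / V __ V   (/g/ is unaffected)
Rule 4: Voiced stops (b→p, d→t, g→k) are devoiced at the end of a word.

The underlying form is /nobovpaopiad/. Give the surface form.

Rule 1 (regressive voicing assimilation): /v/ precedes the voiceless obstruent /p/, so it devoices to [f] by assimilation. /nobovpaopiad/ → nobofpaopiad.
Rule 2 (nasal place assimilation): no segment meets the environment; /nobofpaopiad/ is unchanged.
Rule 3 (intervocalic spirantization): /b/ is a stop between vowels /o/ and /o/, so it spirantizes to the fricative [v]. /p/ is a stop between vowels /o/ and /i/, so it spirantizes to the fricative [f]. /nobofpaopiad/ → novofpaofiad.
Rule 4 (final devoicing): /d/ is a voiced stop in word-final position, so it devoices to [t]. /novofpaofiad/ → novofpaofiat.

novofpaofiat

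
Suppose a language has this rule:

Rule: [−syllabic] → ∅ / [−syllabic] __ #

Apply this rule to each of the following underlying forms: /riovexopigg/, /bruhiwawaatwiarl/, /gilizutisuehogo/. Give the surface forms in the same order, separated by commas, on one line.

/riovexopigg/: /g/ is the second consonant of a word-final cluster /gg/, so it deletes. → [riovexopig].
/bruhiwawaatwiarl/: /l/ is the second consonant of a word-final cluster /rl/, so it deletes. → [bruhiwawaatwiar].
/gilizutisuehogo/: the rule's environment is not met; surfaces unchanged as [gilizutisuehogo].

riovexopig, bruhiwawaatwiar, gilizutisuehogo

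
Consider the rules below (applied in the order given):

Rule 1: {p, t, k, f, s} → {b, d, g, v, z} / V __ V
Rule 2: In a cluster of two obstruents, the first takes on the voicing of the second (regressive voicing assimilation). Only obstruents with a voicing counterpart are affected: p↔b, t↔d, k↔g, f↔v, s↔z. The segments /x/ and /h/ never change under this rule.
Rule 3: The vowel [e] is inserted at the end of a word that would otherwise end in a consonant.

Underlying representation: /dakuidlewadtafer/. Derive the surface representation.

Rule 1 (intervocalic voicing): /k/ is a voiceless obstruent between vowels /a/ and /u/, so it voices to [g]. /f/ is a voiceless obstruent between vowels /a/ and /e/, so it voices to [v]. /dakuidlewadtafer/ → daguidlewadtaver.
Rule 2 (regressive voicing assimilation): /d/ precedes the voiceless obstruent /t/, so it devoices to [t] by assimilation. /daguidlewadtaver/ → daguidlewattaver.
Rule 3 (final e-epenthesis): the form ends in the consonant /r/, so [e] is inserted word-finally. /daguidlewattaver/ → daguidlewattavere.

daguidlewattavere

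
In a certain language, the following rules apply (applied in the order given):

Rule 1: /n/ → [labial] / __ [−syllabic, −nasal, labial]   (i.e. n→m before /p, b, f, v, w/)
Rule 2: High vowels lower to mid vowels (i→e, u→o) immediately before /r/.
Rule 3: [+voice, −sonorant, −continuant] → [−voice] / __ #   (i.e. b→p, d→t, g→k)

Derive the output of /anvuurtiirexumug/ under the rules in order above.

Rule 1 (nasal place assimilation): /n/ precedes the labial consonant /v/, so it assimilates in place to [m]. /anvuurtiirexumug/ → amvuurtiirexumug.
Rule 2 (pre-rhotic lowering): /u/ is a high vowel immediately before /r/, so it lowers to [o]. /i/ is a high vowel immediately before /r/, so it lowers to [e]. /amvuurtiirexumug/ → amvuortierexumug.
Rule 3 (final devoicing): /g/ is a voiced stop in word-final position, so it devoices to [k]. /amvuortierexumug/ → amvuortierexumuk.

amvuortierexumuk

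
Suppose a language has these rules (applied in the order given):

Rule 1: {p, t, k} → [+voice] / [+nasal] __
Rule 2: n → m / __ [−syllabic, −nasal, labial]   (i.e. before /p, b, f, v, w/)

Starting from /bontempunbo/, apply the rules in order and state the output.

Rule 1 (post-nasal voicing): /t/ is a voiceless stop immediately after the nasal /n/, so it voices to [d]. /p/ is a voiceless stop immediately after the nasal /m/, so it voices to [b]. /bontempunbo/ → bondembunbo.
Rule 2 (nasal place assimilation): /n/ precedes the labial consonant /b/, so it assimilates in place to [m]. /bondembunbo/ → bondembumbo.

bondembumbo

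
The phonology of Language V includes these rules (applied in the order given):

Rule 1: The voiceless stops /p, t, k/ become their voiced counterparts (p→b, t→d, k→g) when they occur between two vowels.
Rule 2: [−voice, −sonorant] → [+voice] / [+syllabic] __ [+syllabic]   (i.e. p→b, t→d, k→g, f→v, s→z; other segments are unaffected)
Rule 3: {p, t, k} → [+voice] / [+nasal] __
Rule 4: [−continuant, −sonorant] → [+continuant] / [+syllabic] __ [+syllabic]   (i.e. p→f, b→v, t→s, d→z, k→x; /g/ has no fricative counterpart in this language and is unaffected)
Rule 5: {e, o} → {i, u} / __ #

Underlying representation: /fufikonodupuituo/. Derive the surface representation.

Rule 1 (intervocalic voicing): /k/ is a voiceless stop between vowels /i/ and /o/, so it voices to [g]. /p/ is a voiceless stop between vowels /u/ and /u/, so it voices to [b]. /t/ is a voiceless stop between vowels /i/ and /u/, so it voices to [d]. /fufikonodupuituo/ → fufigonodubuiduo.
Rule 2 (intervocalic voicing): /f/ is a voiceless obstruent between vowels /u/ and /i/, so it voices to [v]. /fufigonodubuiduo/ → fuvigonodubuiduo.
Rule 3 (post-nasal voicing): no segment meets the environment; /fuvigonodubuiduo/ is unchanged.
Rule 4 (intervocalic spirantization): /d/ is a stop between vowels /o/ and /u/, so it spirantizes to the fricative [z]. /b/ is a stop between vowels /u/ and /u/, so it spirantizes to the fricative [v]. /d/ is a stop between vowels /i/ and /u/, so it spirantizes to the fricative [z]. /fuvigonodubuiduo/ → fuvigonozuvuizuo.
Rule 5 (final vowel raising): /o/ is a mid vowel in word-final position, so it raises to [u]. /fuvigonozuvuizuo/ → fuvigonozuvuizuu.

fuvigonozuvuizuu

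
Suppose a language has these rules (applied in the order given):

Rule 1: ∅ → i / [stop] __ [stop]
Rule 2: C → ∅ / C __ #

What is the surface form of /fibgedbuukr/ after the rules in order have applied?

Rule 1 (stop-cluster i-epenthesis): /b/ and /g/ form a stop–stop cluster, so [i] is inserted between them. /d/ and /b/ form a stop–stop cluster, so [i] is inserted between them. /fibgedbuukr/ → fibigedibuukr.
Rule 2 (final cluster simplification): /r/ is the second consonant of a word-final cluster /kr/, so it deletes. /fibigedibuukr/ → fibigedibuuk.

fibigedibuuk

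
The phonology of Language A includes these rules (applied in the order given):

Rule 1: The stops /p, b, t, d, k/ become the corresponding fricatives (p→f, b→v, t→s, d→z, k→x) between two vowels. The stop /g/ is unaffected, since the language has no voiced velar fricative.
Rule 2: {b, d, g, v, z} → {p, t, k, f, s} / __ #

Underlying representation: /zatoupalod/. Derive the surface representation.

zasoufalot

Rule 1 (intervocalic spirantization): /t/ is a stop between vowels /a/ and /o/, so it spirantizes to the fricative [s]. /p/ is a stop between vowels /u/ and /a/, so it spirantizes to the fricative [f]. /zatoupalod/ → zasoufalod.
Rule 2 (final devoicing): /d/ is a voiced obstruent in word-final position, so it devoices to [t]. /zasoufalod/ → zasoufalot.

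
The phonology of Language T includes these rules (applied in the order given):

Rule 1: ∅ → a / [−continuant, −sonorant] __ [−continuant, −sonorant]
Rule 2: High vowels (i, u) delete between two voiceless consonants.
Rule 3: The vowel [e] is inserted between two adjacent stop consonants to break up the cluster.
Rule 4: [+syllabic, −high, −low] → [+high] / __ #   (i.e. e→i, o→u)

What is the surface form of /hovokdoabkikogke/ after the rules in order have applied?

hovokadoabakekogaki

Rule 1 (stop-cluster a-epenthesis): /k/ and /d/ form a stop–stop cluster, so [a] is inserted between them. /b/ and /k/ form a stop–stop cluster, so [a] is inserted between them. /g/ and /k/ form a stop–stop cluster, so [a] is inserted between them. /hovokdoabkikogke/ → hovokadoabakikogake.
Rule 2 (high vowel syncope): /i/ is a high vowel flanked by voiceless consonants /k/ and /k/, so it deletes. /hovokadoabakikogake/ → hovokadoabakkogake.
Rule 3 (stop-cluster e-epenthesis): /k/ and /k/ form a stop–stop cluster, so [e] is inserted between them. /hovokadoabakkogake/ → hovokadoabakekogake.
Rule 4 (final vowel raising): /e/ is a mid vowel in word-final position, so it raises to [i]. /hovokadoabakekogake/ → hovokadoabakekogaki.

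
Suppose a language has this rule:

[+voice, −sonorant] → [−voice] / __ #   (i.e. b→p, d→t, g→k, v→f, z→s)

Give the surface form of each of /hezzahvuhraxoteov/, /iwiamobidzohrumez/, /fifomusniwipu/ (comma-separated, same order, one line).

/hezzahvuhraxoteov/: /v/ is a voiced obstruent in word-final position, so it devoices to [f]. → [hezzahvuhraxoteof].
/iwiamobidzohrumez/: /z/ is a voiced obstruent in word-final position, so it devoices to [s]. → [iwiamobidzohrumes].
/fifomusniwipu/: the rule's environment is not met; surfaces unchanged as [fifomusniwipu].

hezzahvuhraxoteof, iwiamobidzohrumes, fifomusniwipu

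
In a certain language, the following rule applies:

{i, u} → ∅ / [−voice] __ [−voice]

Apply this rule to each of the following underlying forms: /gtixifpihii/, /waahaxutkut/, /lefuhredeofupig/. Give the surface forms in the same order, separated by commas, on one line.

/gtixifpihii/: /i/ is a high vowel flanked by voiceless consonants /t/ and /x/, so it deletes. /i/ is a high vowel flanked by voiceless consonants /x/ and /f/, so it deletes. /i/ is a high vowel flanked by voiceless consonants /p/ and /h/, so it deletes. → [gtxfphii].
/waahaxutkut/: /u/ is a high vowel flanked by voiceless consonants /x/ and /t/, so it deletes. /u/ is a high vowel flanked by voiceless consonants /k/ and /t/, so it deletes. → [waahaxtkt].
/lefuhredeofupig/: /u/ is a high vowel flanked by voiceless consonants /f/ and /h/, so it deletes. /u/ is a high vowel flanked by voiceless consonants /f/ and /p/, so it deletes. → [lefhredeofpig].

gtxfphii, waahaxtkt, lefhredeofpig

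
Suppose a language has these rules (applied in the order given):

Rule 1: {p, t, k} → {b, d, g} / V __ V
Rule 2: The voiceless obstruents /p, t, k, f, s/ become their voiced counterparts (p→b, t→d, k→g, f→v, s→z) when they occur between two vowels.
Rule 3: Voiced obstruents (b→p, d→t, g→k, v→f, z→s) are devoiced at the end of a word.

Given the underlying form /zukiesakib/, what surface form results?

Rule 1 (intervocalic voicing): /k/ is a voiceless stop between vowels /u/ and /i/, so it voices to [g]. /k/ is a voiceless stop between vowels /a/ and /i/, so it voices to [g]. /zukiesakib/ → zugiesagib.
Rule 2 (intervocalic voicing): /s/ is a voiceless obstruent between vowels /e/ and /a/, so it voices to [z]. /zugiesagib/ → zugiezagib.
Rule 3 (final devoicing): /b/ is a voiced obstruent in word-final position, so it devoices to [p]. /zugiezagib/ → zugiezagip.

zugiezagip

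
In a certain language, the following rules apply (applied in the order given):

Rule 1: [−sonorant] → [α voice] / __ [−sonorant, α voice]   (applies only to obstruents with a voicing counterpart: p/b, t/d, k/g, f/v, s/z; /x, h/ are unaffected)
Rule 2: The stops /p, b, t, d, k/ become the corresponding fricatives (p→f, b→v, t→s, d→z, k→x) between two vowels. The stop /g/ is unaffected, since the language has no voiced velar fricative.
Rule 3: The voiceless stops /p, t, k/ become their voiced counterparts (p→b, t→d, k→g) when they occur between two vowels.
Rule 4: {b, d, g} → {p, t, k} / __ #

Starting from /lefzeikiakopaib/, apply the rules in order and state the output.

levzeixiaxofaip

Rule 1 (regressive voicing assimilation): /f/ precedes the voiced obstruent /z/, so it voices to [v] by assimilation. /lefzeikiakopaib/ → levzeikiakopaib.
Rule 2 (intervocalic spirantization): /k/ is a stop between vowels /i/ and /i/, so it spirantizes to the fricative [x]. /k/ is a stop between vowels /a/ and /o/, so it spirantizes to the fricative [x]. /p/ is a stop between vowels /o/ and /a/, so it spirantizes to the fricative [f]. /levzeikiakopaib/ → levzeixiaxofaib.
Rule 3 (intervocalic voicing): no segment meets the environment; /levzeixiaxofaib/ is unchanged.
Rule 4 (final devoicing): /b/ is a voiced stop in word-final position, so it devoices to [p]. /levzeixiaxofaib/ → levzeixiaxofaip.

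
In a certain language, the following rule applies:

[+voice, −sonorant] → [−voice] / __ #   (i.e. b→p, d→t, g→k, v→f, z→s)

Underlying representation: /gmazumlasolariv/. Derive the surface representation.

gmazumlasolarif

Scanning /gmazumlasolariv/: /g/ at position 1 is not in the conditioning environment; /z/ at position 4 is not in the conditioning environment; /v/ is a voiced obstruent in word-final position, so it devoices to [f].
Result: [gmazumlasolarif].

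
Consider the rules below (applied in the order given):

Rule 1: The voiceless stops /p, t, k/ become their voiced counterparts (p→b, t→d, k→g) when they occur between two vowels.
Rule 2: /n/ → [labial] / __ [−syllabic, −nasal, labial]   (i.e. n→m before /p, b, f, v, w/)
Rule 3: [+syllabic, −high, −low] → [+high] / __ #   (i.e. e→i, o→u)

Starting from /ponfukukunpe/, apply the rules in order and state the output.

pomfugugumpi

Rule 1 (intervocalic voicing): /k/ is a voiceless stop between vowels /u/ and /u/, so it voices to [g]. /k/ is a voiceless stop between vowels /u/ and /u/, so it voices to [g]. /ponfukukunpe/ → ponfugugunpe.
Rule 2 (nasal place assimilation): /n/ precedes the labial consonant /f/, so it assimilates in place to [m]. /n/ precedes the labial consonant /p/, so it assimilates in place to [m]. /ponfugugunpe/ → pomfugugumpe.
Rule 3 (final vowel raising): /e/ is a mid vowel in word-final position, so it raises to [i]. /pomfugugumpe/ → pomfugugumpi.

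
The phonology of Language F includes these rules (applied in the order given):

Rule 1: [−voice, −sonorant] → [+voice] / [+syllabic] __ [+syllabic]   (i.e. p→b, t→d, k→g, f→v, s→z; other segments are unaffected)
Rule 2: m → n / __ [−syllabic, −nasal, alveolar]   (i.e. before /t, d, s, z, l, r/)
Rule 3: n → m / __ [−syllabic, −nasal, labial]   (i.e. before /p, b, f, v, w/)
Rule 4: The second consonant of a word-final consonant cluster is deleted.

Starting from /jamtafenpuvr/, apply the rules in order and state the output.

Rule 1 (intervocalic voicing): /f/ is a voiceless obstruent between vowels /a/ and /e/, so it voices to [v]. /jamtafenpuvr/ → jamtavenpuvr.
Rule 2 (nasal place assimilation): /m/ precedes the alveolar consonant /t/, so it assimilates in place to [n]. /jamtavenpuvr/ → jantavenpuvr.
Rule 3 (nasal place assimilation): /n/ precedes the labial consonant /p/, so it assimilates in place to [m]. /jantavenpuvr/ → jantavempuvr.
Rule 4 (final cluster simplification): /r/ is the second consonant of a word-final cluster /vr/, so it deletes. /jantavempuvr/ → jantavempuv.

jantavempuv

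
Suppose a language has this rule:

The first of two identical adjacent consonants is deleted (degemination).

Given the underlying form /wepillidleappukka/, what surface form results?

/ll/ is a geminate; the first /l/ deletes.
/pp/ is a geminate; the first /p/ deletes.
/kk/ is a geminate; the first /k/ deletes.
Surface form: [wepilidleapuka].

wepilidleapuka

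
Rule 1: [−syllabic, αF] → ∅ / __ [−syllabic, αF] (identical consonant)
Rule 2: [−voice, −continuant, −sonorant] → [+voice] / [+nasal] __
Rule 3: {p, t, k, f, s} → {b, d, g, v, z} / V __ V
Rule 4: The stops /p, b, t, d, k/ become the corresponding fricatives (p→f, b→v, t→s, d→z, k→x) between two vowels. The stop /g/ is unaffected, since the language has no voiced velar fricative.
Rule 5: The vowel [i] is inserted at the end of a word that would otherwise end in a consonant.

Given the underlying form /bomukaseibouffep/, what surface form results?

bomugazeivouvepi

Rule 1 (degemination): /ff/ is a geminate; the first /f/ deletes. /bomukaseibouffep/ → bomukaseiboufep.
Rule 2 (post-nasal voicing): no segment meets the environment; /bomukaseiboufep/ is unchanged.
Rule 3 (intervocalic voicing): /k/ is a voiceless obstruent between vowels /u/ and /a/, so it voices to [g]. /s/ is a voiceless obstruent between vowels /a/ and /e/, so it voices to [z]. /f/ is a voiceless obstruent between vowels /u/ and /e/, so it voices to [v]. /bomukaseiboufep/ → bomugazeibouvep.
Rule 4 (intervocalic spirantization): /b/ is a stop between vowels /i/ and /o/, so it spirantizes to the fricative [v]. /bomugazeibouvep/ → bomugazeivouvep.
Rule 5 (final i-epenthesis): the form ends in the consonant /p/, so [i] is inserted word-finally. /bomugazeivouvep/ → bomugazeivouvepi.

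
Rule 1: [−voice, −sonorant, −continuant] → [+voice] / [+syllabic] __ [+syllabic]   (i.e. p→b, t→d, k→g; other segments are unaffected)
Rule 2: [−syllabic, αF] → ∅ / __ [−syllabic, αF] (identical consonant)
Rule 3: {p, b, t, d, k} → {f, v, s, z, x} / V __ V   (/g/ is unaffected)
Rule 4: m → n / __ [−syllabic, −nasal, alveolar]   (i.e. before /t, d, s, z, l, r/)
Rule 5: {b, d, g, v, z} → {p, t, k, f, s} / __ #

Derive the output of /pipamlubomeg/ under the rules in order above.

pivanluvomek

Rule 1 (intervocalic voicing): /p/ is a voiceless stop between vowels /i/ and /a/, so it voices to [b]. /pipamlubomeg/ → pibamlubomeg.
Rule 2 (degemination): no segment meets the environment; /pibamlubomeg/ is unchanged.
Rule 3 (intervocalic spirantization): /b/ is a stop between vowels /i/ and /a/, so it spirantizes to the fricative [v]. /b/ is a stop between vowels /u/ and /o/, so it spirantizes to the fricative [v]. /pibamlubomeg/ → pivamluvomeg.
Rule 4 (nasal place assimilation): /m/ precedes the alveolar consonant /l/, so it assimilates in place to [n]. /pivamluvomeg/ → pivanluvomeg.
Rule 5 (final devoicing): /g/ is a voiced obstruent in word-final position, so it devoices to [k]. /pivanluvomeg/ → pivanluvomek.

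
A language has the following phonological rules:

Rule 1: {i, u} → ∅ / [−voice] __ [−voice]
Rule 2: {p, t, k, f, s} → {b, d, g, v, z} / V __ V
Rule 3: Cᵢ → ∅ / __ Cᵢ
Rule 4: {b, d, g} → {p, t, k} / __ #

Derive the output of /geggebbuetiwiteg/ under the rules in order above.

gegebuediwidek

Rule 1 (high vowel syncope): no segment meets the environment; /geggebbuetiwiteg/ is unchanged.
Rule 2 (intervocalic voicing): /t/ is a voiceless obstruent between vowels /e/ and /i/, so it voices to [d]. /t/ is a voiceless obstruent between vowels /i/ and /e/, so it voices to [d]. /geggebbuetiwiteg/ → geggebbuediwideg.
Rule 3 (degemination): /gg/ is a geminate; the first /g/ deletes. /bb/ is a geminate; the first /b/ deletes. /geggebbuediwideg/ → gegebuediwideg.
Rule 4 (final devoicing): /g/ is a voiced stop in word-final position, so it devoices to [k]. /gegebuediwideg/ → gegebuediwidek.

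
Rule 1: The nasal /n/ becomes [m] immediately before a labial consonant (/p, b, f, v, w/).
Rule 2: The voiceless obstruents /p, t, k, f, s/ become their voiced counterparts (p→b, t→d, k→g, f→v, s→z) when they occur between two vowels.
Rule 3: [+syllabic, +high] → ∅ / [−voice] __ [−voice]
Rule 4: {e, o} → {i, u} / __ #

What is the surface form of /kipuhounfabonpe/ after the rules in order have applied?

kibuhoumfabompi

Rule 1 (nasal place assimilation): /n/ precedes the labial consonant /f/, so it assimilates in place to [m]. /n/ precedes the labial consonant /p/, so it assimilates in place to [m]. /kipuhounfabonpe/ → kipuhoumfabompe.
Rule 2 (intervocalic voicing): /p/ is a voiceless obstruent between vowels /i/ and /u/, so it voices to [b]. /kipuhoumfabompe/ → kibuhoumfabompe.
Rule 3 (high vowel syncope): no segment meets the environment; /kibuhoumfabompe/ is unchanged.
Rule 4 (final vowel raising): /e/ is a mid vowel in word-final position, so it raises to [i]. /kibuhoumfabompe/ → kibuhoumfabompi.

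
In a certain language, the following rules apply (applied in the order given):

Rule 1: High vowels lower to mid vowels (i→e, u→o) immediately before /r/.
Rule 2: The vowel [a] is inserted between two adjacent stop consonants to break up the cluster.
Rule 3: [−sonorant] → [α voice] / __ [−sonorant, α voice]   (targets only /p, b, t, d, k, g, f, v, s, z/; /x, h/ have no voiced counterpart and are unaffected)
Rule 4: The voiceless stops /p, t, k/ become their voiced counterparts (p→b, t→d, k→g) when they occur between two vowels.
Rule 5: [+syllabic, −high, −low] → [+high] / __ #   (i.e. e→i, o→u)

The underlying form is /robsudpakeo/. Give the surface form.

Rule 1 (pre-rhotic lowering): no segment meets the environment; /robsudpakeo/ is unchanged.
Rule 2 (stop-cluster a-epenthesis): /d/ and /p/ form a stop–stop cluster, so [a] is inserted between them. /robsudpakeo/ → robsudapakeo.
Rule 3 (regressive voicing assimilation): /b/ precedes the voiceless obstruent /s/, so it devoices to [p] by assimilation. /robsudapakeo/ → ropsudapakeo.
Rule 4 (intervocalic voicing): /p/ is a voiceless stop between vowels /a/ and /a/, so it voices to [b]. /k/ is a voiceless stop between vowels /a/ and /e/, so it voices to [g]. /ropsudapakeo/ → ropsudabageo.
Rule 5 (final vowel raising): /o/ is a mid vowel in word-final position, so it raises to [u]. /ropsudabageo/ → ropsudabageu.

ropsudabageu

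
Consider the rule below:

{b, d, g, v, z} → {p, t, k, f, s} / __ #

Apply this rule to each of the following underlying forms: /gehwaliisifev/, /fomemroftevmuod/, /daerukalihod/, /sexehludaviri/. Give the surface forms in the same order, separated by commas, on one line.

gehwaliisifef, fomemroftevmuot, daerukalihot, sexehludaviri

/gehwaliisifev/: /v/ is a voiced obstruent in word-final position, so it devoices to [f]. → [gehwaliisifef].
/fomemroftevmuod/: /d/ is a voiced obstruent in word-final position, so it devoices to [t]. → [fomemroftevmuot].
/daerukalihod/: /d/ is a voiced obstruent in word-final position, so it devoices to [t]. → [daerukalihot].
/sexehludaviri/: the rule's environment is not met; surfaces unchanged as [sexehludaviri].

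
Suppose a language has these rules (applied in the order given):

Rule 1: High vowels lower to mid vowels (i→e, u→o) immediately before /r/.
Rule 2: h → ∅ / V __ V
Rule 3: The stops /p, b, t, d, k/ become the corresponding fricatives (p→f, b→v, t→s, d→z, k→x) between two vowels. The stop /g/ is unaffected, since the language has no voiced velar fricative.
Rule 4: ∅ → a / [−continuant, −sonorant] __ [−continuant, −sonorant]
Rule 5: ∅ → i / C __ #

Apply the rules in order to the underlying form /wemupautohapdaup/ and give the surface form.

wemufausoapadaupi

Rule 1 (pre-rhotic lowering): no segment meets the environment; /wemupautohapdaup/ is unchanged.
Rule 2 (intervocalic h-deletion): /h/ occurs between vowels /o/ and /a/, so it deletes. /wemupautohapdaup/ → wemupautoapdaup.
Rule 3 (intervocalic spirantization): /p/ is a stop between vowels /u/ and /a/, so it spirantizes to the fricative [f]. /t/ is a stop between vowels /u/ and /o/, so it spirantizes to the fricative [s]. /wemupautoapdaup/ → wemufausoapdaup.
Rule 4 (stop-cluster a-epenthesis): /p/ and /d/ form a stop–stop cluster, so [a] is inserted between them. /wemufausoapdaup/ → wemufausoapadaup.
Rule 5 (final i-epenthesis): the form ends in the consonant /p/, so [i] is inserted word-finally. /wemufausoapadaup/ → wemufausoapadaupi.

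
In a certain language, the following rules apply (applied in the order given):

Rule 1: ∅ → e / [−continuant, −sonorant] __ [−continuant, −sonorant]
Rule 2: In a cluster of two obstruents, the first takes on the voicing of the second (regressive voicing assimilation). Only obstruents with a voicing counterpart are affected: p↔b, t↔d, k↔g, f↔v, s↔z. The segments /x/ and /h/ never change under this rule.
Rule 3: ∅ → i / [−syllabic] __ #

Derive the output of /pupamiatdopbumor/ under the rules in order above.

pupamiatedopebumori

Rule 1 (stop-cluster e-epenthesis): /t/ and /d/ form a stop–stop cluster, so [e] is inserted between them. /p/ and /b/ form a stop–stop cluster, so [e] is inserted between them. /pupamiatdopbumor/ → pupamiatedopebumor.
Rule 2 (regressive voicing assimilation): no segment meets the environment; /pupamiatedopebumor/ is unchanged.
Rule 3 (final i-epenthesis): the form ends in the consonant /r/, so [i] is inserted word-finally. /pupamiatedopebumor/ → pupamiatedopebumori.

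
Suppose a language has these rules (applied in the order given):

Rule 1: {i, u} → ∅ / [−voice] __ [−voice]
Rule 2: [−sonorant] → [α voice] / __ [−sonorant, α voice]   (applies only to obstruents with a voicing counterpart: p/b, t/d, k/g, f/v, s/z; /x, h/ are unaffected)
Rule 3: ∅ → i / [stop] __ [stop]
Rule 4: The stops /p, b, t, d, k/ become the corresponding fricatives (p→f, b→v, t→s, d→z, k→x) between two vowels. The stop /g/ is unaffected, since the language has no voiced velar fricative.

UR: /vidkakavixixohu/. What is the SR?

visixaxavixxohu

Rule 1 (high vowel syncope): /i/ is a high vowel flanked by voiceless consonants /x/ and /x/, so it deletes. /vidkakavixixohu/ → vidkakavixxohu.
Rule 2 (regressive voicing assimilation): /d/ precedes the voiceless obstruent /k/, so it devoices to [t] by assimilation. /vidkakavixxohu/ → vitkakavixxohu.
Rule 3 (stop-cluster i-epenthesis): /t/ and /k/ form a stop–stop cluster, so [i] is inserted between them. /vitkakavixxohu/ → vitikakavixxohu.
Rule 4 (intervocalic spirantization): /t/ is a stop between vowels /i/ and /i/, so it spirantizes to the fricative [s]. /k/ is a stop between vowels /i/ and /a/, so it spirantizes to the fricative [x]. /k/ is a stop between vowels /a/ and /a/, so it spirantizes to the fricative [x]. /vitikakavixxohu/ → visixaxavixxohu.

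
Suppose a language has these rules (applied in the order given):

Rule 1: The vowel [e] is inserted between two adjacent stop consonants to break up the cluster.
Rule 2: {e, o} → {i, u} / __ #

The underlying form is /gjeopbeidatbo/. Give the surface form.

Rule 1 (stop-cluster e-epenthesis): /p/ and /b/ form a stop–stop cluster, so [e] is inserted between them. /t/ and /b/ form a stop–stop cluster, so [e] is inserted between them. /gjeopbeidatbo/ → gjeopebeidatebo.
Rule 2 (final vowel raising): /o/ is a mid vowel in word-final position, so it raises to [u]. /gjeopebeidatebo/ → gjeopebeidatebu.

gjeopebeidatebu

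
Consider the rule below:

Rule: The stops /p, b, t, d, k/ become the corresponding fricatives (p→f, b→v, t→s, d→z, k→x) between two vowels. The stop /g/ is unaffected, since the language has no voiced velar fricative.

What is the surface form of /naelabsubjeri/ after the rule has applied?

naelabsubjeri

No segment of /naelabsubjeri/ meets the structural description of the rule, so the form surfaces unchanged.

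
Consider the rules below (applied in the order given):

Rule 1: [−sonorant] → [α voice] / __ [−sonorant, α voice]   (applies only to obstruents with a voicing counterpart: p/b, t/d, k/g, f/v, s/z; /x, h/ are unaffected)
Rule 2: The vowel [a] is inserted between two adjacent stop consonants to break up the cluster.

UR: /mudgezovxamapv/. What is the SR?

mudagezofxamabv

Rule 1 (regressive voicing assimilation): /v/ precedes the voiceless obstruent /x/, so it devoices to [f] by assimilation. /p/ precedes the voiced obstruent /v/, so it voices to [b] by assimilation. /mudgezovxamapv/ → mudgezofxamabv.
Rule 2 (stop-cluster a-epenthesis): /d/ and /g/ form a stop–stop cluster, so [a] is inserted between them. /mudgezofxamabv/ → mudagezofxamabv.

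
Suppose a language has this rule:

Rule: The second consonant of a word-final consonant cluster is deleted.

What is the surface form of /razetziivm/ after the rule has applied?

razetziiv

/m/ is the second consonant of a word-final cluster /vm/, so it deletes.
The other instances of /r/, /z/, /t/, /v/ do not occur in the required environment and remain unchanged.
Surface form: [razetziiv].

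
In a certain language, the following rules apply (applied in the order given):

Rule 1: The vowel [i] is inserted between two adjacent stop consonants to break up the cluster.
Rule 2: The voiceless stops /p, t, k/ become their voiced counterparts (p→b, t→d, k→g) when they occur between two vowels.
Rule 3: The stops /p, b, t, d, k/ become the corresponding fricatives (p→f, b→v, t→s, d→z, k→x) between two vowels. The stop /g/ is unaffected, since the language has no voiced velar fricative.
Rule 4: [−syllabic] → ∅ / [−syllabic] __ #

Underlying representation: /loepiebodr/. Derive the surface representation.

Rule 1 (stop-cluster i-epenthesis): no segment meets the environment; /loepiebodr/ is unchanged.
Rule 2 (intervocalic voicing): /p/ is a voiceless stop between vowels /e/ and /i/, so it voices to [b]. /loepiebodr/ → loebiebodr.
Rule 3 (intervocalic spirantization): /b/ is a stop between vowels /e/ and /i/, so it spirantizes to the fricative [v]. /b/ is a stop between vowels /e/ and /o/, so it spirantizes to the fricative [v]. /loebiebodr/ → loevievodr.
Rule 4 (final cluster simplification): /r/ is the second consonant of a word-final cluster /dr/, so it deletes. /loevievodr/ → loevievod.

loevievod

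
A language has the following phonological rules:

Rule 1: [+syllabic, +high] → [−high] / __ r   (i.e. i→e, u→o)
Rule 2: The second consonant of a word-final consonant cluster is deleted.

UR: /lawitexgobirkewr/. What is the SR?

Rule 1 (pre-rhotic lowering): /i/ is a high vowel immediately before /r/, so it lowers to [e]. /lawitexgobirkewr/ → lawitexgoberkewr.
Rule 2 (final cluster simplification): /r/ is the second consonant of a word-final cluster /wr/, so it deletes. /lawitexgoberkewr/ → lawitexgoberkew.

lawitexgoberkew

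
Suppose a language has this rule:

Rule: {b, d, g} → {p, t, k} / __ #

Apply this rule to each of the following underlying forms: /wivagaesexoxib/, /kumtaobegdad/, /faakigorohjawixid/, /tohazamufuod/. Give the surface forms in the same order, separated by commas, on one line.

wivagaesexoxip, kumtaobegdat, faakigorohjawixit, tohazamufuot

/wivagaesexoxib/: /b/ is a voiced stop in word-final position, so it devoices to [p]. → [wivagaesexoxip].
/kumtaobegdad/: /d/ is a voiced stop in word-final position, so it devoices to [t]. → [kumtaobegdat].
/faakigorohjawixid/: /d/ is a voiced stop in word-final position, so it devoices to [t]. → [faakigorohjawixit].
/tohazamufuod/: /d/ is a voiced stop in word-final position, so it devoices to [t]. → [tohazamufuot].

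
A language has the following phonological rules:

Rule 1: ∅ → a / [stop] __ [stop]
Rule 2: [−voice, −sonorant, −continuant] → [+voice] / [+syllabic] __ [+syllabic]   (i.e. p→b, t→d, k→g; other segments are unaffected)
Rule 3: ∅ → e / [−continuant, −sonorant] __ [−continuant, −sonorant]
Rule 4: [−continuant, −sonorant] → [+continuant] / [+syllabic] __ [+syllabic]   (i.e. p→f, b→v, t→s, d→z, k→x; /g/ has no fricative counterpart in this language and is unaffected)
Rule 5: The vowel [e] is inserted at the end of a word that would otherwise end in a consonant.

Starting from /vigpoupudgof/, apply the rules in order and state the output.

Rule 1 (stop-cluster a-epenthesis): /g/ and /p/ form a stop–stop cluster, so [a] is inserted between them. /d/ and /g/ form a stop–stop cluster, so [a] is inserted between them. /vigpoupudgof/ → vigapoupudagof.
Rule 2 (intervocalic voicing): /p/ is a voiceless stop between vowels /a/ and /o/, so it voices to [b]. /p/ is a voiceless stop between vowels /u/ and /u/, so it voices to [b]. /vigapoupudagof/ → vigaboubudagof.
Rule 3 (stop-cluster e-epenthesis): no segment meets the environment; /vigaboubudagof/ is unchanged.
Rule 4 (intervocalic spirantization): /b/ is a stop between vowels /a/ and /o/, so it spirantizes to the fricative [v]. /b/ is a stop between vowels /u/ and /u/, so it spirantizes to the fricative [v]. /d/ is a stop between vowels /u/ and /a/, so it spirantizes to the fricative [z]. /vigaboubudagof/ → vigavouvuzagof.
Rule 5 (final e-epenthesis): the form ends in the consonant /f/, so [e] is inserted word-finally. /vigavouvuzagof/ → vigavouvuzagofe.

vigavouvuzagofe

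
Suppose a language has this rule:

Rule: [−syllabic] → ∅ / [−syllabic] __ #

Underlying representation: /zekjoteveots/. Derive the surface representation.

zekjoteveot

/s/ is the second consonant of a word-final cluster /ts/, so it deletes.
The other instances of /z/, /k/, /j/, /t/, /v/ do not occur in the required environment and remain unchanged.
Surface form: [zekjoteveot].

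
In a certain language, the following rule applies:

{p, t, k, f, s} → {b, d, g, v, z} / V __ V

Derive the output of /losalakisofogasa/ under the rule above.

lozalagizovogaza

/s/ is a voiceless obstruent between vowels /o/ and /a/, so it voices to [z].
/k/ is a voiceless obstruent between vowels /a/ and /i/, so it voices to [g].
/s/ is a voiceless obstruent between vowels /i/ and /o/, so it voices to [z].
/f/ is a voiceless obstruent between vowels /o/ and /o/, so it voices to [v].
/s/ is a voiceless obstruent between vowels /a/ and /a/, so it voices to [z].
Surface form: [lozalagizovogaza].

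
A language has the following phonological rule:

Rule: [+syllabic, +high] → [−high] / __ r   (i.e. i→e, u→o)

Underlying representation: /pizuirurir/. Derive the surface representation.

/i/ is a high vowel immediately before /r/, so it lowers to [e].
/u/ is a high vowel immediately before /r/, so it lowers to [o].
/i/ is a high vowel immediately before /r/, so it lowers to [e].
Surface form: [pizuerorer].

pizuerorer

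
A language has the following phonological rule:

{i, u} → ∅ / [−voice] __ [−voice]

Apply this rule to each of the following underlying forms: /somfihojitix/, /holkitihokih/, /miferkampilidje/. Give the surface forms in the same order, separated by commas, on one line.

/somfihojitix/: /i/ is a high vowel flanked by voiceless consonants /f/ and /h/, so it deletes. /i/ is a high vowel flanked by voiceless consonants /t/ and /x/, so it deletes. → [somfhojitx].
/holkitihokih/: /i/ is a high vowel flanked by voiceless consonants /k/ and /t/, so it deletes. /i/ is a high vowel flanked by voiceless consonants /t/ and /h/, so it deletes. /i/ is a high vowel flanked by voiceless consonants /k/ and /h/, so it deletes. → [holkthokh].
/miferkampilidje/: the rule's environment is not met; surfaces unchanged as [miferkampilidje].

somfhojitx, holkthokh, miferkampilidje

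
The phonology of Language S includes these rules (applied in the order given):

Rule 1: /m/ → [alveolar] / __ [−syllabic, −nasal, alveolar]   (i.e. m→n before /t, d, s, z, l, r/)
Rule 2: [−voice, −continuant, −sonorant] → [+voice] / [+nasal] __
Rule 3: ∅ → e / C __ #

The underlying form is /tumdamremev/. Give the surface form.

Rule 1 (nasal place assimilation): /m/ precedes the alveolar consonant /d/, so it assimilates in place to [n]. /m/ precedes the alveolar consonant /r/, so it assimilates in place to [n]. /tumdamremev/ → tundanremev.
Rule 2 (post-nasal voicing): no segment meets the environment; /tundanremev/ is unchanged.
Rule 3 (final e-epenthesis): the form ends in the consonant /v/, so [e] is inserted word-finally. /tundanremev/ → tundanremeve.

tundanremeve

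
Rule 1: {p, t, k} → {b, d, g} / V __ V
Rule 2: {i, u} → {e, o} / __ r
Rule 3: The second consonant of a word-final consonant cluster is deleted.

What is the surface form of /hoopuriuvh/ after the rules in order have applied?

Rule 1 (intervocalic voicing): /p/ is a voiceless stop between vowels /o/ and /u/, so it voices to [b]. /hoopuriuvh/ → hooburiuvh.
Rule 2 (pre-rhotic lowering): /u/ is a high vowel immediately before /r/, so it lowers to [o]. /hooburiuvh/ → hooboriuvh.
Rule 3 (final cluster simplification): /h/ is the second consonant of a word-final cluster /vh/, so it deletes. /hooboriuvh/ → hooboriuv.

hooboriuv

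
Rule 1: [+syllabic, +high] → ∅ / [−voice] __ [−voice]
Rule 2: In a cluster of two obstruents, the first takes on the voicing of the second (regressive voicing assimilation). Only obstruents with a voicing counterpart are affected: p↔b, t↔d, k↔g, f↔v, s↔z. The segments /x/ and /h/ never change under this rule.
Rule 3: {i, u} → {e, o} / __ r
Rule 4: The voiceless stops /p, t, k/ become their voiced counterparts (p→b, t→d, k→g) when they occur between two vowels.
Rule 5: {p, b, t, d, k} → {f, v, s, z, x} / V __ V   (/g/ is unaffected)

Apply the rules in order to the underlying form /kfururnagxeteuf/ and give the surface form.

kforornakxezeuf

Rule 1 (high vowel syncope): no segment meets the environment; /kfururnagxeteuf/ is unchanged.
Rule 2 (regressive voicing assimilation): /g/ precedes the voiceless obstruent /x/, so it devoices to [k] by assimilation. /kfururnagxeteuf/ → kfururnakxeteuf.
Rule 3 (pre-rhotic lowering): /u/ is a high vowel immediately before /r/, so it lowers to [o]. /u/ is a high vowel immediately before /r/, so it lowers to [o]. /kfururnakxeteuf/ → kforornakxeteuf.
Rule 4 (intervocalic voicing): /t/ is a voiceless stop between vowels /e/ and /e/, so it voices to [d]. /kforornakxeteuf/ → kforornakxedeuf.
Rule 5 (intervocalic spirantization): /d/ is a stop between vowels /e/ and /e/, so it spirantizes to the fricative [z]. /kforornakxedeuf/ → kforornakxezeuf.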